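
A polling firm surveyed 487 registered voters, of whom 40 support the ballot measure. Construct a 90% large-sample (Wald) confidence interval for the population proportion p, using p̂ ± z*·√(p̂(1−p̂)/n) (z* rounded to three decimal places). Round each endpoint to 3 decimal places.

p̂ = 40/487 = 0.08214.
SE(p̂) = √(0.08214·0.91786/487) = 0.012442.
z* = 1.645 at the 90% level.
Margin of error: 1.645 × 0.012442 = 0.02047.
So the interval runs from 0.062 to 0.103.

(0.062, 0.103)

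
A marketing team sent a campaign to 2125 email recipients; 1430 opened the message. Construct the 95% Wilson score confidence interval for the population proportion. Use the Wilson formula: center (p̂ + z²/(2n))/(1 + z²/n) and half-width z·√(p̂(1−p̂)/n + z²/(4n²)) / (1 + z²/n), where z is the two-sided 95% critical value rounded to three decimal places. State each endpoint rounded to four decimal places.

p̂ = 1430/2125 = 0.67294; z = 1.960, so z² = 3.841600.
Denominator 1 + z²/n = 1 + 3.841600/2125 = 1.001808.
Center = (0.67294 + 0.000904)/1.001808 = 0.67263.
Radicand: p̂(1−p̂)/n + z²/(4n²) = 0.000103572 + 0.000000213 = 0.000103785.
Half-width = 1.960·√0.000103785/1.001808 = 0.01993.
Interval: 0.67263 ± 0.01993 → (0.6527, 0.6926).

(0.6527, 0.6926)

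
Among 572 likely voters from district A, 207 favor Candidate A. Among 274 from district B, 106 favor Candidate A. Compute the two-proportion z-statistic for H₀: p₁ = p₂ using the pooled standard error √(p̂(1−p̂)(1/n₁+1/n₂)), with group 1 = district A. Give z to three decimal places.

p̂₁ = 207/572 = 0.36189, p̂₂ = 106/274 = 0.38686.
Pooled p̂ = (207+106)/(572+274) = 313/846 = 0.36998.
SE = √[p̂(1−p̂)(1/n₁+1/n₂)] = √[0.36998·0.63002·(1/572+1/274)] ≈ 0.035471.
z = (p̂₁ − p̂₂)/SE = (0.36189 − 0.38686)/0.035471 = -0.02497/0.035471 = -0.704.

z = -0.704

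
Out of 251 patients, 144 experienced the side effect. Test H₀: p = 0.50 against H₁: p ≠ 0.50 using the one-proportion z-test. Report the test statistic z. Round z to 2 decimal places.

z = 2.34

p̂ = 144/251 = 0.57371.
Null standard error: √(0.50·0.50/251) = √0.000996016 = 0.031560.
z = (0.57371 − 0.50)/0.031560 = 0.07371/0.031560 = 2.34.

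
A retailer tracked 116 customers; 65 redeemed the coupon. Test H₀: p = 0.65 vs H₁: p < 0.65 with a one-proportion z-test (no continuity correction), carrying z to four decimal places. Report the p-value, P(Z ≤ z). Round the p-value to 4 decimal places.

Sample proportion p̂ = 65/116 = 0.56034.
SE₀ = √(0.65·0.35/116) = 0.044286.
z = (p̂ − p₀)/SE = (65/116 − 0.65)/0.044286 ≈ -2.0245.
p-value = P(Z ≤ z) with z = -2.0245 → 0.0215.

p-value = 0.0215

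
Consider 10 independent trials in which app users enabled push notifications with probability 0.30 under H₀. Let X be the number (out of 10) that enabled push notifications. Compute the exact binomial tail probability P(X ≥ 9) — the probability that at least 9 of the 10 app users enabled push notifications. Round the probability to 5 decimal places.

P = 0.00014

X is binomial with n = 10 and p = 0.30.
P(X ≥ 9) = C(10,9)·0.30^9·0.70^1 + C(10,10)·0.30^10·0.70^0.
= 0.000138 + 0.000006 = 0.00014.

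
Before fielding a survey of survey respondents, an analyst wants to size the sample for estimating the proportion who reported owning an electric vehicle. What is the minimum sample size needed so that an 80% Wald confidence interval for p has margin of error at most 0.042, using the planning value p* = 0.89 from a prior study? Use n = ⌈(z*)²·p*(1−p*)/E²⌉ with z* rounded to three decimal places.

The 80% critical value is z* = 1.282.
p*(1−p*) = 0.89·0.11 = 0.0979.
(z*)²·p*(1−p*)/E² = 1.643524·0.0979/0.001764 = 91.214.
⌈91.214⌉ = 92.

n = 92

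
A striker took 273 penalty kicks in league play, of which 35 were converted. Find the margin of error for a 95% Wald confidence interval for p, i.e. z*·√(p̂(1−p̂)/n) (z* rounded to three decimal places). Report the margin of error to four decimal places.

ME = 0.0397

The sample proportion is 35/273 = 0.12821.
Standard error of p̂: √(0.111769/273) = √0.000409409 = 0.020234.
z* = 1.960 at the 95% level.
Margin of error = z*·SE = 1.960 × 0.020234 = 0.0397.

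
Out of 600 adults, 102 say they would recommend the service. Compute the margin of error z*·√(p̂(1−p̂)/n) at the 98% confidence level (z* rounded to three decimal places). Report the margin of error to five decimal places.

The sample proportion is 102/600 = 0.17000.
SE = √(p̂(1−p̂)/n) = √(0.141100/600) = 0.015335.
For 98% confidence, z* = 2.326.
So ME = 0.03567.

ME = 0.03567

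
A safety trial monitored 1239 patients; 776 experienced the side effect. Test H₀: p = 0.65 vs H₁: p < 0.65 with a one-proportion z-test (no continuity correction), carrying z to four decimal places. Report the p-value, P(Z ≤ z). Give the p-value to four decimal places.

With x = 776 successes in n = 1239, p̂ = 0.62631.
SE₀ = √(0.65·0.35/1239) = 0.013550.
z = (p̂ − p₀)/SE = (776/1239 − 0.65)/0.013550 ≈ -1.7482.
From the standard normal, P(Z ≤ z) = 0.0402.

p-value = 0.0402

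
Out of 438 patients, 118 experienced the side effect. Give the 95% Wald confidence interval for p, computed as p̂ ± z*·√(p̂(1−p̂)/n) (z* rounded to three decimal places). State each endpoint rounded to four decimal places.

(0.2279, 0.3110)

p̂ = 118/438 = 0.26941.
SE(p̂) = √(0.26941·0.73059/438) = 0.021198.
For 95% confidence, z* = 1.960.
Margin = 1.960·0.021198 = 0.04155.
CI: 0.26941 ± 0.04155 = (0.2279, 0.3110).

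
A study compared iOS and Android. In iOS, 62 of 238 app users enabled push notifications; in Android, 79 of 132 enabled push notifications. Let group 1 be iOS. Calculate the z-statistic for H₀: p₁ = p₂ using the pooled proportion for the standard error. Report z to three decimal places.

z = -6.413

p̂₁ = 62/238 = 0.26050, p̂₂ = 79/132 = 0.59848.
Pooled p̂ = (62+79)/(238+132) = 141/370 = 0.38108.
Pooled SE = √[0.2358583·0.01177744] ≈ 0.052705.
z = (p̂₁ − p̂₂)/SE = (0.26050 − 0.59848)/0.052705 = -0.33798/0.052705 = -6.413.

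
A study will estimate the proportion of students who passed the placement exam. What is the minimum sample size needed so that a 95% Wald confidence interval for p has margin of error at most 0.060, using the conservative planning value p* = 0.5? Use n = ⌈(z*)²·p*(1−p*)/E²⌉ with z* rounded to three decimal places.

For 95% confidence, z* = 1.960.
p*(1−p*) = 0.50·0.50 = 0.2500.
(z*)²·p*(1−p*)/E² = 3.841600·0.2500/0.003600 = 266.778.
Rounding up, n = 267.

n = 267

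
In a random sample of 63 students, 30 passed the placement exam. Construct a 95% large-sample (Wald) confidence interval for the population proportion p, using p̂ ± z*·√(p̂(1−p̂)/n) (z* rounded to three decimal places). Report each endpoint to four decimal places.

Sample proportion p̂ = 30/63 = 0.47619.
SE = √(p̂(1−p̂)/n) = √(0.249433/63) = 0.062923.
z* = 1.960 at the 95% level.
Margin = 1.960·0.062923 = 0.12333.
CI: 0.47619 ± 0.12333 = (0.3529, 0.5995).

(0.3529, 0.5995)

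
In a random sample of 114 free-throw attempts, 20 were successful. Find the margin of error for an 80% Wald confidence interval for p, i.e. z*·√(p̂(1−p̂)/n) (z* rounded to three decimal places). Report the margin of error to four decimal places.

ME = 0.0457

With x = 20 successes in n = 114, p̂ = 0.17544.
SE = √(p̂(1−p̂)/n) = √(0.144660/114) = 0.035622.
For 80% confidence, z* = 1.282.
Margin of error = z*·SE = 1.282 × 0.035622 = 0.0457.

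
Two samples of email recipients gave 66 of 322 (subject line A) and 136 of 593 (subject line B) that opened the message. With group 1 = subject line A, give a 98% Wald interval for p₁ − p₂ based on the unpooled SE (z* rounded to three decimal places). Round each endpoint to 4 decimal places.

p̂₁ = 0.20497, p̂₂ = 0.22934, so the observed difference is -0.02437.
SE = √(0.000506077 + 0.000298051) = √0.000804128 = 0.028357.
z* = 2.326 at the 98% level. Margin = 2.326·0.028357 = 0.06596.
So the interval runs from -0.0903 to 0.0416.

(-0.0903, 0.0416)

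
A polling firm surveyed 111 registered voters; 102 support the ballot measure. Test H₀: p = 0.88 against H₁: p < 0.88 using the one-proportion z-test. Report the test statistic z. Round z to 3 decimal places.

Sample proportion p̂ = 102/111 = 0.91892.
Null standard error: √(0.88·0.12/111) = √0.000951351 = 0.030844.
z = (p̂ − p₀)/SE = (0.91892 − 0.88)/0.030844 = 1.262.

z = 1.262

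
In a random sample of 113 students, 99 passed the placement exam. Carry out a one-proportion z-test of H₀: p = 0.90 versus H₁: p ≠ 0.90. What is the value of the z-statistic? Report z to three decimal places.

Sample proportion p̂ = 99/113 = 0.87611.
Null standard error: √(0.90·0.10/113) = √0.000796460 = 0.028222.
z = (0.87611 − 0.90)/0.028222 = -0.02389/0.028222 = -0.847.

z = -0.847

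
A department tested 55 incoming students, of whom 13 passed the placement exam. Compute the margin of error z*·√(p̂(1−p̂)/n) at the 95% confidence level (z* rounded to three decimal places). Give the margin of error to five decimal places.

ME = 0.11228

With x = 13 successes in n = 55, p̂ = 0.23636.
SE = √(p̂(1−p̂)/n) = √(0.180496/55) = 0.057286.
The 95% critical value is z* = 1.960.
ME = 1.960·0.057286 = 0.11228.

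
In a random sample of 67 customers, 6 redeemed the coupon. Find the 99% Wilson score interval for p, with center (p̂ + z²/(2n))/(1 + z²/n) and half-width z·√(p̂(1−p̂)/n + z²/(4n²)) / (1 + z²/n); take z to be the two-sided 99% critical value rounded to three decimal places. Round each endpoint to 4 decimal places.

p̂ = 6/67 = 0.08955; z = 2.576, so z² = 6.635776.
1 + z²/n = 1.099041.
Center = (0.08955 + 0.049521)/1.099041 = 0.12654.
Radicand: p̂(1−p̂)/n + z²/(4n²) = 0.001216905 + 0.000369558 = 0.001586463.
Half-width = 2.576·√0.001586463/1.099041 = 0.09336.
So the interval runs from 0.0332 to 0.2199.

(0.0332, 0.2199)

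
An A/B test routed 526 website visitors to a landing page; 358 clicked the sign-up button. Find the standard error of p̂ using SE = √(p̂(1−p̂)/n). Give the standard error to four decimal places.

SE = 0.0203

p̂ = 358/526 = 0.68061.
p̂(1−p̂) = 0.217380.
SE = √(0.217380/526) = 0.0203.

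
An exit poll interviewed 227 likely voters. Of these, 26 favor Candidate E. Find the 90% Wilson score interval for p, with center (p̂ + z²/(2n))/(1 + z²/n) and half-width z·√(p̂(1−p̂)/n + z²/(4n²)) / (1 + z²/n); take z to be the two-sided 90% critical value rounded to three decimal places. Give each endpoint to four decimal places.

p̂ = 26/227 = 0.11454; z = 1.645, so z² = 2.706025.
Denominator 1 + z²/n = 1 + 2.706025/227 = 1.011921.
Adjusted center: (0.11454 + z²/(2n))/1.011921 = 0.11908.
Radicand: p̂(1−p̂)/n + z²/(4n²) = 0.000446778 + 0.000013129 = 0.000459907.
Half-width = 1.645·√0.000459907/1.011921 = 0.03486.
So the interval runs from 0.0842 to 0.1539.

(0.0842, 0.1539)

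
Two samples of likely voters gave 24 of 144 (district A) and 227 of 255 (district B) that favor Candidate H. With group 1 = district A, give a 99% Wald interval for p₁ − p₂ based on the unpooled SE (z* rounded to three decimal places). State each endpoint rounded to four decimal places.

(-0.8181, -0.6290)

p̂₁ = 24/144 = 0.16667, p̂₂ = 227/255 = 0.89020; p̂₁ − p̂₂ = -0.72353.
Unpooled SE = √(p̂₁(1−p̂₁)/n₁ + p̂₂(1−p̂₂)/n₂) = √(0.000964506 + 0.000383322) = 0.036713.
The 99% critical value is z* = 2.576. Margin of error = 0.09457.
Interval: -0.72353 ± 0.09457 → (-0.8181, -0.6290).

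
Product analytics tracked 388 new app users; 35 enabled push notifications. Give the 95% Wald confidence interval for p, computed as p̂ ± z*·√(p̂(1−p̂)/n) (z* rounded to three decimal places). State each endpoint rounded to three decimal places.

With x = 35 successes in n = 388, p̂ = 0.09021.
SE = √(p̂(1−p̂)/n) = √(0.082069/388) = 0.014544.
For 95% confidence, z* = 1.960.
Margin of error: 1.960 × 0.014544 = 0.02851.
So the interval runs from 0.062 to 0.119.

(0.062, 0.119)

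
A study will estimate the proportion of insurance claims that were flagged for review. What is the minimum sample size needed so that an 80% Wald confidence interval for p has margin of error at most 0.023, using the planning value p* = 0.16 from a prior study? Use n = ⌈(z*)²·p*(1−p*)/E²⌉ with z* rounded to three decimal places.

For 80% confidence, z* = 1.282.
p*(1−p*) = 0.1344.
(z*)²·p*(1−p*)/E² = 1.643524·0.1344/0.000529 = 417.561.
Rounding up, n = 418.

n = 418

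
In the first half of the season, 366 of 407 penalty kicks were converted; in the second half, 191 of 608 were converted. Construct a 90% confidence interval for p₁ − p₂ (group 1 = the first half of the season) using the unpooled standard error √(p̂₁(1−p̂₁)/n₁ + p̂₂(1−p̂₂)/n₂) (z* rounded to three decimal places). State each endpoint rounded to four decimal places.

p̂₁ = 366/407 = 0.89926, p̂₂ = 191/608 = 0.31414; p̂₁ − p̂₂ = 0.58512.
Unpooled SE = √(p̂₁(1−p̂₁)/n₁ + p̂₂(1−p̂₂)/n₂) = √(0.000222578 + 0.000354371) = 0.024020.
z* = 1.645 at the 90% level. Margin = 1.645·0.024020 = 0.03951.
So the interval runs from 0.5456 to 0.6246.

(0.5456, 0.6246)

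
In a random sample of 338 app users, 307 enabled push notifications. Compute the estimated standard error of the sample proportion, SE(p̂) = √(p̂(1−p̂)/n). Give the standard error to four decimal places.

The sample proportion is 307/338 = 0.90828.
p̂(1−p̂) = 0.083307.
Dividing by n and taking the root: √0.000246470 = 0.0157.

SE = 0.0157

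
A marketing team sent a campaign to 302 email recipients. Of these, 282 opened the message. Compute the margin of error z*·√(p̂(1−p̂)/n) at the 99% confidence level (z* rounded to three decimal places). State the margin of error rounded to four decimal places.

p̂ = 282/302 = 0.93377.
Standard error of p̂: √(0.061839/302) = √0.000204766 = 0.014310.
z* = 2.576 at the 99% level.
ME = 2.576·0.014310 = 0.0369.

ME = 0.0369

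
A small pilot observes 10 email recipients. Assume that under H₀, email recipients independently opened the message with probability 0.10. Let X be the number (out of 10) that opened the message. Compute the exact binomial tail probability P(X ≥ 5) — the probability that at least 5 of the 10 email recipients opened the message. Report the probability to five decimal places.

P = 0.00163

X ~ Binomial(n=10, p=0.10).
P(X ≥ 5) = Σ_{j=5}^{10} C(10,j)·0.10^j·0.90^{10−j}.
= 0.001488 + 0.000138 + 0.000009 + 0.000000 + 0.000000 + 0.000000 = 0.00163.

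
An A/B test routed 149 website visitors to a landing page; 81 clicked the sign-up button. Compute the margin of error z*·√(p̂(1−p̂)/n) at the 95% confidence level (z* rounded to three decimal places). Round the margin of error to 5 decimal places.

ME = 0.07998

The sample proportion is 81/149 = 0.54362.
SE(p̂) = √(0.54362·0.45638/149) = 0.040805.
For 95% confidence, z* = 1.960.
ME = 1.960·0.040805 = 0.07998.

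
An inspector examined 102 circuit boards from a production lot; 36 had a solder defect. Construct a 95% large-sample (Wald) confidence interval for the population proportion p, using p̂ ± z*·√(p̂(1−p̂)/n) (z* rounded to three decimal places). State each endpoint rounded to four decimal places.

The sample proportion is 36/102 = 0.35294.
SE(p̂) = √(0.35294·0.64706/102) = 0.047318.
For 95% confidence, z* = 1.960.
Margin of error: 1.960 × 0.047318 = 0.09274.
CI: 0.35294 ± 0.09274 = (0.2602, 0.4457).

(0.2602, 0.4457)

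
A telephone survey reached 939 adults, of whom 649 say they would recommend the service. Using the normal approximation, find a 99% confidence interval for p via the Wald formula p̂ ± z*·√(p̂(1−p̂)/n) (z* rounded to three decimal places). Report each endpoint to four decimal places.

p̂ = 649/939 = 0.69116.
Standard error of p̂: √(0.213458/939) = √0.000227324 = 0.015077.
For 99% confidence, z* = 2.576.
Margin of error: 2.576 × 0.015077 = 0.03884.
Interval: 0.69116 ± 0.03884 → (0.6523, 0.7300).

(0.6523, 0.7300)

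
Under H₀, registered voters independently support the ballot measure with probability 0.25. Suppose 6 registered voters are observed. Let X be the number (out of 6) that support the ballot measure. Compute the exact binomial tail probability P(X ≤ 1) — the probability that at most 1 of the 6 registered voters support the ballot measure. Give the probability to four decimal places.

P = 0.5339

X ~ Binomial(n=6, p=0.25).
P(X ≤ 1) = C(6,0)·0.25^0·0.75^6 + C(6,1)·0.25^1·0.75^5.
= 0.177979 + 0.355957 = 0.5339.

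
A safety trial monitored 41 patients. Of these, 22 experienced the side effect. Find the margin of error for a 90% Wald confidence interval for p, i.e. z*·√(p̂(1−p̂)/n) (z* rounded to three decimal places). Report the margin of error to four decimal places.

ME = 0.1281

Sample proportion p̂ = 22/41 = 0.53659.
SE = √(p̂(1−p̂)/n) = √(0.248662/41) = 0.077878.
For 90% confidence, z* = 1.645.
Margin of error = z*·SE = 1.645 × 0.077878 = 0.1281.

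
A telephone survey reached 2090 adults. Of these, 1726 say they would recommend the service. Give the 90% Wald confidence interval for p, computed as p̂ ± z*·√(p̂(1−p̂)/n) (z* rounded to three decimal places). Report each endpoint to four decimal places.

(0.8122, 0.8395)

Sample proportion p̂ = 1726/2090 = 0.82584.
SE(p̂) = √(0.82584·0.17416/2090) = 0.008296.
The 90% critical value is z* = 1.645.
Margin = 1.645·0.008296 = 0.01365.
CI: 0.82584 ± 0.01365 = (0.8122, 0.8395).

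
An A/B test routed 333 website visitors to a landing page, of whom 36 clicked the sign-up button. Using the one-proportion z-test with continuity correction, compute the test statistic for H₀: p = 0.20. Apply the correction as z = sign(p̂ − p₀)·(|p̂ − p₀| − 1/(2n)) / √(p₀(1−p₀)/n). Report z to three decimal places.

p̂ = 36/333 = 0.10811. p̂ − p₀ = -0.091892.
Continuity correction 1/(2n) = 1/666 = 0.001502.
Corrected numerator: |-0.091892| − 0.001502 = 0.090390.
Under H₀, SE = √(p₀(1−p₀)/n) = √(0.20·0.80/333) = √0.000480480 = 0.021920.
z = (−)0.090390/0.021920 = -4.124.

z = -4.124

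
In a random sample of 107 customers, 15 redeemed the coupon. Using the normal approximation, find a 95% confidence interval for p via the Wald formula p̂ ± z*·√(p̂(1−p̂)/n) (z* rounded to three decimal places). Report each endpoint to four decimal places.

(0.0744, 0.2060)

The sample proportion is 15/107 = 0.14019.
Standard error of p̂: √(0.120535/107) = √0.001126491 = 0.033563.
z* = 1.960 at the 95% level.
Margin of error: 1.960 × 0.033563 = 0.06578.
So the interval runs from 0.0744 to 0.2060.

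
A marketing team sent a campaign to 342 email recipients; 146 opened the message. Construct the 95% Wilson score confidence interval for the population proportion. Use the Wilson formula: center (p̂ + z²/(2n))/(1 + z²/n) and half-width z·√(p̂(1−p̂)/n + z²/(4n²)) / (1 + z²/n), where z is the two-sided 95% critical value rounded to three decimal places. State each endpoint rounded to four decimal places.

Here p̂ = 146/342 = 0.42690 and z = 1.960 (z² = 3.841600).
Denominator 1 + z²/n = 1 + 3.841600/342 = 1.011233.
Adjusted center: (0.42690 + z²/(2n))/1.011233 = 0.42771.
Radicand: p̂(1−p̂)/n + z²/(4n²) = 0.000715370 + 0.000008211 = 0.000723581.
Half-width = z·√(radicand)/denom = 1.960·0.026899/1.011233 = 0.05214.
Interval: 0.42771 ± 0.05214 → (0.3756, 0.4798).

(0.3756, 0.4798)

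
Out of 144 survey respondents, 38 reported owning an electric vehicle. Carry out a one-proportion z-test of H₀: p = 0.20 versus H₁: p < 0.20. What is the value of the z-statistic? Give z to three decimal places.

The sample proportion is 38/144 = 0.26389.
Null standard error: √(0.20·0.80/144) = √0.001111111 = 0.033333.
Test statistic: z = 0.06389/0.033333 = 1.917.

z = 1.917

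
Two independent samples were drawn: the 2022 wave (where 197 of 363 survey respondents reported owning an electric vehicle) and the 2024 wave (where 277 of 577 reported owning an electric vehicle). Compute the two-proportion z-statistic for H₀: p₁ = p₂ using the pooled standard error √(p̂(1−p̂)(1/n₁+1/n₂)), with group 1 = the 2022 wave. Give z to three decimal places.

Sample proportions: p̂₁ = 197/363 = 0.54270 and p̂₂ = 277/577 = 0.48007.
Pooled p̂ = (197+277)/(363+577) = 474/940 = 0.50426.
SE = √[p̂(1−p̂)(1/n₁+1/n₂)] = √[0.50426·0.49574·(1/363+1/577)] ≈ 0.033495.
z = (p̂₁ − p̂₂)/SE = (0.54270 − 0.48007)/0.033495 = 0.06263/0.033495 = 1.870.

z = 1.870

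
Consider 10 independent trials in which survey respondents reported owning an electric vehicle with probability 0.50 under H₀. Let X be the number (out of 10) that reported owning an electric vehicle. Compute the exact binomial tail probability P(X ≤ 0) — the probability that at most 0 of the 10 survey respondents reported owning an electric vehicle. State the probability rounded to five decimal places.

X ~ Binomial(n=10, p=0.50).
P(X ≤ 0) = C(10,0)·0.50^0·0.50^10.
= 0.000977 = 0.00098.

P = 0.00098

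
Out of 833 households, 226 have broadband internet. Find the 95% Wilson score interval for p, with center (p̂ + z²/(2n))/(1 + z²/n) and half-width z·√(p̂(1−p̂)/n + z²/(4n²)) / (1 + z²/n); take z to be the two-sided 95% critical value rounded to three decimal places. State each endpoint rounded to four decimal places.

Here p̂ = 226/833 = 0.27131 and z = 1.960 (z² = 3.841600).
1 + z²/n = 1.004612.
Adjusted center: (0.27131 + z²/(2n))/1.004612 = 0.27236.
Radicand: p̂(1−p̂)/n + z²/(4n²) = 0.000237335 + 0.000001384 = 0.000238719.
Half-width = 1.960·√0.000238719/1.004612 = 0.03014.
So the interval runs from 0.2422 to 0.3025.

(0.2422, 0.3025)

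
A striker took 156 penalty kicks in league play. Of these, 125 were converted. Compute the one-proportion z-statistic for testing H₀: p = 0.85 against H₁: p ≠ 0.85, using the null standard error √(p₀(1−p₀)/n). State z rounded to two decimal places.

p̂ = 125/156 = 0.80128.
SE₀ = √(0.85·0.15/156) = 0.028589.
z = (0.80128 − 0.85)/0.028589 = -0.04872/0.028589 = -1.70.

z = -1.70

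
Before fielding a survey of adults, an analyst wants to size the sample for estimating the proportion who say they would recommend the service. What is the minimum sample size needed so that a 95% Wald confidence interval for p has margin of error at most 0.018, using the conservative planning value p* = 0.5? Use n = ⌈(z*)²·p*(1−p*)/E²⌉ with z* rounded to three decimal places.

n = 2965

For 95% confidence, z* = 1.960.
p*(1−p*) = 0.50·0.50 = 0.2500.
Required n before rounding: 3.841600 × 0.2500 / 0.018² = 2964.198.
Rounding up, n = 2965.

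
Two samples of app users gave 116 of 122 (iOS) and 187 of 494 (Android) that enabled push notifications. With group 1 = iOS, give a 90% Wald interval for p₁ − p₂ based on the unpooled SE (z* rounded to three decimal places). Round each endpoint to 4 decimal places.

(0.5241, 0.6205)

p̂₁ = 0.95082, p̂₂ = 0.37854, so the observed difference is 0.57228.
Unpooled SE = √(p̂₁(1−p̂₁)/n₁ + p̂₂(1−p̂₂)/n₂) = √(0.000383292 + 0.000476211) = 0.029317.
The 90% critical value is z* = 1.645. Margin of error = 0.04823.
CI: 0.57228 ± 0.04823 = (0.5241, 0.6205).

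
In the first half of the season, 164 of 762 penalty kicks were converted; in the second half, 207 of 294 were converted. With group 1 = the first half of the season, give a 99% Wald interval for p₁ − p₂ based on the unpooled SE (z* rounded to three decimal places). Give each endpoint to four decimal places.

(-0.5674, -0.4103)

p̂₁ = 0.21522, p̂₂ = 0.70408, so the observed difference is -0.48886.
SE = √(0.000221656 + 0.000708676) = √0.000930332 = 0.030501.
For 99% confidence, z* = 2.576. Margin = 2.576·0.030501 = 0.07857.
CI: -0.48886 ± 0.07857 = (-0.5674, -0.4103).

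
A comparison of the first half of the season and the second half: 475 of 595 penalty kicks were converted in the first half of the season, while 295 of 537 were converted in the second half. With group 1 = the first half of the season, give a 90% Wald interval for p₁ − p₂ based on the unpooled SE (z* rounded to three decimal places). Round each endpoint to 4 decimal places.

(0.2045, 0.2935)

p̂₁ = 0.79832, p̂₂ = 0.54935, so the observed difference is 0.24897.
Unpooled SE = √(p̂₁(1−p̂₁)/n₁ + p̂₂(1−p̂₂)/n₂) = √(0.000270598 + 0.000461014) = 0.027048.
For 90% confidence, z* = 1.645. Margin = 1.645·0.027048 = 0.04449.
So the interval runs from 0.2045 to 0.2935.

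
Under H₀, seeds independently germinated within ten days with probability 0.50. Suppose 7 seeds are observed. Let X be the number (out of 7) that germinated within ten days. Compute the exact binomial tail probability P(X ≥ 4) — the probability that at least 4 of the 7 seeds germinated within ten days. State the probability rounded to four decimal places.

P = 0.5000

X is binomial with n = 7 and p = 0.50.
P(X ≥ 4) = C(7,4)·0.50^4·0.50^3 + C(7,5)·0.50^5·0.50^2 + C(7,6)·0.50^6·0.50^1 + C(7,7)·0.50^7·0.50^0.
= 0.273438 + 0.164062 + 0.054688 + 0.007812 = 0.5000.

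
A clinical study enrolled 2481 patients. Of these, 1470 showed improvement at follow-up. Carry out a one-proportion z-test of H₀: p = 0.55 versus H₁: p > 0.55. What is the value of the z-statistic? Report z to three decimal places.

z = 4.255

p̂ = 1470/2481 = 0.59250.
Under H₀, SE = √(p₀(1−p₀)/n) = √(0.55·0.45/2481) = √0.000099758 = 0.009988.
Test statistic: z = 0.04250/0.009988 = 4.255.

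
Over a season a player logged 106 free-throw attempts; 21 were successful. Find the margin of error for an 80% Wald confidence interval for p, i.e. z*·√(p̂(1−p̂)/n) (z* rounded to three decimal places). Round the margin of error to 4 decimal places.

ME = 0.0496

The sample proportion is 21/106 = 0.19811.
Standard error of p̂: √(0.158864/106) = √0.001498720 = 0.038713.
For 80% confidence, z* = 1.282.
Margin of error = z*·SE = 1.282 × 0.038713 = 0.0496.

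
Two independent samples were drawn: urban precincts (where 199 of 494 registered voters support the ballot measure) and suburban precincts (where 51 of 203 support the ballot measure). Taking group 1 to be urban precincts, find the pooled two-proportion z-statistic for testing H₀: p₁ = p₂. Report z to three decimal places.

z = 3.791

Sample proportions: p̂₁ = 199/494 = 0.40283 and p̂₂ = 51/203 = 0.25123.
Pooling: p̂ = 250/697 = 0.35868.
Pooled SE = √[0.2300287·0.00695040] ≈ 0.039985.
z = 0.15160/0.039985 = 3.791.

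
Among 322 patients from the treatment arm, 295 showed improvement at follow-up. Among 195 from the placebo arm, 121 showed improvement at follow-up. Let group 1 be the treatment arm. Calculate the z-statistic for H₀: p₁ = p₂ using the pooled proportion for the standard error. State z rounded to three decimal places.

p̂₁ = 295/322 = 0.91615, p̂₂ = 121/195 = 0.62051.
Pooled p̂ = (295+121)/(322+195) = 416/517 = 0.80464.
SE = √[p̂(1−p̂)(1/n₁+1/n₂)] = √[0.80464·0.19536·(1/322+1/195)] ≈ 0.035976.
z = (p̂₁ − p̂₂)/SE = (0.91615 − 0.62051)/0.035976 = 0.29564/0.035976 = 8.218.

z = 8.218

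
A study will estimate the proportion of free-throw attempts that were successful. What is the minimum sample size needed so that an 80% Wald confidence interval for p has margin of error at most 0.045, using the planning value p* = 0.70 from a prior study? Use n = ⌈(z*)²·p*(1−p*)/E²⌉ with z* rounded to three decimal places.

For 80% confidence, z* = 1.282.
p*(1−p*) = 0.2100.
Required n before rounding: 1.643524 × 0.2100 / 0.045² = 170.440.
⌈170.440⌉ = 171.

n = 171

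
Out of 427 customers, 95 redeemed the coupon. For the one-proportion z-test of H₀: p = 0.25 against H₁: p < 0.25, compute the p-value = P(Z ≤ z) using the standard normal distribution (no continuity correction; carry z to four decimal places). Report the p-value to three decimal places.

Sample proportion p̂ = 95/427 = 0.22248.
SE₀ = √(0.25·0.75/427) = 0.020955.
z = (p̂ − p₀)/SE = (95/427 − 0.25)/0.020955 ≈ -1.3132.
p-value = P(Z ≤ z) with z = -1.3132 → 0.095.

p-value = 0.095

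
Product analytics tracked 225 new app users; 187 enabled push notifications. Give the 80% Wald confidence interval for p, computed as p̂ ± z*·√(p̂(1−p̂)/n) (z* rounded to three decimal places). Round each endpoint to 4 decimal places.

Sample proportion p̂ = 187/225 = 0.83111.
SE(p̂) = √(0.83111·0.16889/225) = 0.024977.
For 80% confidence, z* = 1.282.
Margin of error: 1.282 × 0.024977 = 0.03202.
CI: 0.83111 ± 0.03202 = (0.7991, 0.8631).

(0.7991, 0.8631)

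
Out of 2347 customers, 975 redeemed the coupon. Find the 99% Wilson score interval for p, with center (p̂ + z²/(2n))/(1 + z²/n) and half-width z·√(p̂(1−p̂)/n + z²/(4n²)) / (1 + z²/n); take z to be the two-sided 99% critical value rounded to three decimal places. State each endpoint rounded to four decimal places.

(0.3895, 0.4418)

Here p̂ = 975/2347 = 0.41542 and z = 2.576 (z² = 6.635776).
1 + z²/n = 1.002827.
Center = (0.41542 + 0.001414)/1.002827 = 0.41566.
Radicand: p̂(1−p̂)/n + z²/(4n²) = 0.000103471 + 0.000000301 = 0.000103772.
Half-width = 2.576·√0.000103772/1.002827 = 0.02617.
Interval: 0.41566 ± 0.02617 → (0.3895, 0.4418).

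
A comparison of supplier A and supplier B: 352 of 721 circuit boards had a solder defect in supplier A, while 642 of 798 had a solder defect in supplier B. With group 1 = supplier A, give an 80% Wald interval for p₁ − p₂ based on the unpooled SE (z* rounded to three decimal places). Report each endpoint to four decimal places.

p̂₁ = 0.48821, p̂₂ = 0.80451, so the observed difference is -0.31630.
Unpooled SE = √(p̂₁(1−p̂₁)/n₁ + p̂₂(1−p̂₂)/n₂) = √(0.000346548 + 0.000197084) = 0.023316.
For 80% confidence, z* = 1.282. Margin = 1.282·0.023316 = 0.02989.
So the interval runs from -0.3462 to -0.2864.

(-0.3462, -0.2864)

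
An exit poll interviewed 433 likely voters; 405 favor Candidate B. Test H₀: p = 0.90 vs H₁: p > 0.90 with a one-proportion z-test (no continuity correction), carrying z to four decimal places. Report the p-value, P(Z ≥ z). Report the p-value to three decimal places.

p-value = 0.007

Sample proportion p̂ = 405/433 = 0.93533.
SE₀ = √(0.90·0.10/433) = 0.014417.
Test statistic (full precision, shown to 4 dp): z = (405/433 − 0.90)/SE₀ ≈ 2.4509.
p-value = P(Z ≥ z) with z = 2.4509 → 0.007.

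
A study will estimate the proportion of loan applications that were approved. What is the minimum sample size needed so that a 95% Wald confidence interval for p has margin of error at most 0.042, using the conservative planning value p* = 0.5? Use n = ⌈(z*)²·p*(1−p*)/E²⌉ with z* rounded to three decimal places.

The 95% critical value is z* = 1.960.
p*(1−p*) = 0.2500.
Required n before rounding: 3.841600 × 0.2500 / 0.042² = 544.444.
Rounding up, n = 545.

n = 545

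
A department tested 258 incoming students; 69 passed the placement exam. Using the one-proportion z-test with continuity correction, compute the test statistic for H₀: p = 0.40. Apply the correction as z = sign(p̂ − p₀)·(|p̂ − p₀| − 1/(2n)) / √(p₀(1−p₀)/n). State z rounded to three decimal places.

z = -4.283

The sample proportion is 69/258 = 0.26744. p̂ − p₀ = -0.132558.
Continuity correction 1/(2n) = 1/516 = 0.001938.
Corrected numerator: |-0.132558| − 0.001938 = 0.130620.
Null standard error: √(0.40·0.60/258) = √0.000930233 = 0.030500.
z = (−)0.130620/0.030500 = -4.283.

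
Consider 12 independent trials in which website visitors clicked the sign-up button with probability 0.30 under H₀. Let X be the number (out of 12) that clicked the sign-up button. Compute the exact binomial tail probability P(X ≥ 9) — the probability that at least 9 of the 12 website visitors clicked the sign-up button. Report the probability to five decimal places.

P = 0.00169

X is binomial with n = 12 and p = 0.30.
P(X ≥ 9) = C(12,9)·0.30^9·0.70^3 + C(12,10)·0.30^10·0.70^2 + C(12,11)·0.30^11·0.70^1 + C(12,12)·0.30^12·0.70^0.
= 0.001485 + 0.000191 + 0.000015 + 0.000001 = 0.00169.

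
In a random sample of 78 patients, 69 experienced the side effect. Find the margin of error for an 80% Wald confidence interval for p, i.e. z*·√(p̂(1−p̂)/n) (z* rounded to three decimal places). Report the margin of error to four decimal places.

ME = 0.0464

Sample proportion p̂ = 69/78 = 0.88462.
Standard error of p̂: √(0.102071/78) = √0.001308603 = 0.036175.
z* = 1.282 at the 80% level.
Margin of error = z*·SE = 1.282 × 0.036175 = 0.0464.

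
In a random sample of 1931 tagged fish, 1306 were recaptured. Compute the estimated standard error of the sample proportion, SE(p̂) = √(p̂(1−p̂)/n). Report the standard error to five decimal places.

With x = 1306 successes in n = 1931, p̂ = 0.67633.
p̂(1−p̂) = 0.218908.
SE = √(0.218908/1931) = √0.000113365 = 0.01065.

SE = 0.01065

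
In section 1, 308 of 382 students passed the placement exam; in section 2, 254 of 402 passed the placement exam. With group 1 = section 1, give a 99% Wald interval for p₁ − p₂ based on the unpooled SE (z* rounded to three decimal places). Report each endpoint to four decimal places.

(0.0935, 0.2554)

p̂₁ = 0.80628, p̂₂ = 0.63184, so the observed difference is 0.17444.
SE = √(0.000408877 + 0.000578652) = √0.000987529 = 0.031425.
z* = 2.576 at the 99% level. Margin of error = 0.08095.
CI: 0.17444 ± 0.08095 = (0.0935, 0.2554).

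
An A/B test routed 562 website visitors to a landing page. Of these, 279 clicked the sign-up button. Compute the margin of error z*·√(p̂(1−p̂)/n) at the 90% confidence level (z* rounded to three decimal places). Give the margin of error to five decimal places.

ME = 0.03469

With x = 279 successes in n = 562, p̂ = 0.49644.
SE(p̂) = √(0.49644·0.50356/562) = 0.021091.
The 90% critical value is z* = 1.645.
So ME = 0.03469.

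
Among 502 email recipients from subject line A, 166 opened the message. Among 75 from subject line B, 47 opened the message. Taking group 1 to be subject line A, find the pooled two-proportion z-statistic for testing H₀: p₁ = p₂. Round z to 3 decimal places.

p̂₁ = 166/502 = 0.33068, p̂₂ = 47/75 = 0.62667.
Pooled p̂ = (166+47)/(502+75) = 213/577 = 0.36915.
Pooled SE = √[0.2328785·0.01532537] ≈ 0.059741.
z = -0.29599/0.059741 = -4.955.

z = -4.955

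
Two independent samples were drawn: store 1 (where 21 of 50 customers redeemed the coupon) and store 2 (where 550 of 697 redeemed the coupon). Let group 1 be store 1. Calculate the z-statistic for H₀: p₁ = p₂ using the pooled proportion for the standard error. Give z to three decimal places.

z = -5.941

p̂₁ = 21/50 = 0.42000, p̂₂ = 550/697 = 0.78910.
Pooling: p̂ = 571/747 = 0.76439.
SE = √[p̂(1−p̂)(1/n₁+1/n₂)] = √[0.76439·0.23561·(1/50+1/697)] ≈ 0.062132.
z = -0.36910/0.062132 = -5.941.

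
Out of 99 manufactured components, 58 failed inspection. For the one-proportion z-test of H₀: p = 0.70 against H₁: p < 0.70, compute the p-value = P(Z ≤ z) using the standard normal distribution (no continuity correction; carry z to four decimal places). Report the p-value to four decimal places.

p-value = 0.0066

With x = 58 successes in n = 99, p̂ = 0.58586.
Null standard error: √(0.70·0.30/99) = √0.002121212 = 0.046057.
Test statistic (full precision, shown to 4 dp): z = (58/99 − 0.70)/SE₀ ≈ -2.4783.
From the standard normal, P(Z ≤ z) = 0.0066.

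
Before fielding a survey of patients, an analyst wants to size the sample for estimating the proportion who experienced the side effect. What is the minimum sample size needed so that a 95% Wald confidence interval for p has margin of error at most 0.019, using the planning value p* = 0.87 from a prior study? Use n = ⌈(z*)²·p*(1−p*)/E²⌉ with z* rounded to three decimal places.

For 95% confidence, z* = 1.960.
p*(1−p*) = 0.87·0.13 = 0.1131.
Required n before rounding: 3.841600 × 0.1131 / 0.019² = 1203.559.
⌈1203.559⌉ = 1204.

n = 1204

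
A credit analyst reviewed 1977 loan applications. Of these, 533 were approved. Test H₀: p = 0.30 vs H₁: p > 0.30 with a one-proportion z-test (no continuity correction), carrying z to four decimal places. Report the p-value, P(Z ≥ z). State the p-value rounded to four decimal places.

p̂ = 533/1977 = 0.26960.
SE₀ = √(0.30·0.70/1977) = 0.010306.
Test statistic (full precision, shown to 4 dp): z = (533/1977 − 0.30)/SE₀ ≈ -2.9496.
p-value = P(Z ≥ z) with z = -2.9496 → 0.9984.

p-value = 0.9984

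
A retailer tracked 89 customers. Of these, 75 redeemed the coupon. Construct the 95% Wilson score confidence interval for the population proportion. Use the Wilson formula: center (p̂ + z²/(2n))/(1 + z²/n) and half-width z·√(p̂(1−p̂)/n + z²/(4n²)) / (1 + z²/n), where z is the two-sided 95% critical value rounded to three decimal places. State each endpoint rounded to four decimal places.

(0.7531, 0.9039)

p̂ = 75/89 = 0.84270; z = 1.960, so z² = 3.841600.
1 + z²/n = 1.043164.
Center = (0.84270 + 0.021582)/1.043164 = 0.82852.
Radicand: p̂(1−p̂)/n + z²/(4n²) = 0.001489427 + 0.000121247 = 0.001610674.
Half-width = z·√(radicand)/denom = 1.960·0.040133/1.043164 = 0.07541.
So the interval runs from 0.7531 to 0.9039.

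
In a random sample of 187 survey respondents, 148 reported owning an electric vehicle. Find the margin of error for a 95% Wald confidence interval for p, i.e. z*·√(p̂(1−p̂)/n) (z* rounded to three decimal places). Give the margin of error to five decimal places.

ME = 0.05823

The sample proportion is 148/187 = 0.79144.
SE(p̂) = √(0.79144·0.20856/187) = 0.029710.
For 95% confidence, z* = 1.960.
Margin of error = z*·SE = 1.960 × 0.029710 = 0.05823.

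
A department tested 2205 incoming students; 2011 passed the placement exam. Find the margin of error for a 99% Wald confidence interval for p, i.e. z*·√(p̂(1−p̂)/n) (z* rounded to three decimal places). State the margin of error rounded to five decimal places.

p̂ = 2011/2205 = 0.91202.
SE(p̂) = √(0.91202·0.08798/2205) = 0.006032.
For 99% confidence, z* = 2.576.
ME = 2.576·0.006032 = 0.01554.

ME = 0.01554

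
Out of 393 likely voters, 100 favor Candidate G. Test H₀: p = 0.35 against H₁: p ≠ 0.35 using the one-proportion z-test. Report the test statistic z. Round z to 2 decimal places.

p̂ = 100/393 = 0.25445.
SE₀ = √(0.35·0.65/393) = 0.024060.
z = (0.25445 − 0.35)/0.024060 = -0.09555/0.024060 = -3.97.

z = -3.97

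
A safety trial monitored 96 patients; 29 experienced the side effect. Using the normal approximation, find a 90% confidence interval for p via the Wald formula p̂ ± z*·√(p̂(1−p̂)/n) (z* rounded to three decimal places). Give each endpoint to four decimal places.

p̂ = 29/96 = 0.30208.
Standard error of p̂: √(0.210829/96) = √0.002196135 = 0.046863.
The 90% critical value is z* = 1.645.
Margin = 1.645·0.046863 = 0.07709.
CI: 0.30208 ± 0.07709 = (0.2250, 0.3792).

(0.2250, 0.3792)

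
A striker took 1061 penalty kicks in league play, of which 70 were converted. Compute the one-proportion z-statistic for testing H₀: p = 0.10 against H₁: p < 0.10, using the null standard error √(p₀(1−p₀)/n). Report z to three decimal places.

z = -3.694

Sample proportion p̂ = 70/1061 = 0.06598.
Under H₀, SE = √(p₀(1−p₀)/n) = √(0.10·0.90/1061) = √0.000084826 = 0.009210.
z = (0.06598 − 0.10)/0.009210 = -0.03402/0.009210 = -3.694.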